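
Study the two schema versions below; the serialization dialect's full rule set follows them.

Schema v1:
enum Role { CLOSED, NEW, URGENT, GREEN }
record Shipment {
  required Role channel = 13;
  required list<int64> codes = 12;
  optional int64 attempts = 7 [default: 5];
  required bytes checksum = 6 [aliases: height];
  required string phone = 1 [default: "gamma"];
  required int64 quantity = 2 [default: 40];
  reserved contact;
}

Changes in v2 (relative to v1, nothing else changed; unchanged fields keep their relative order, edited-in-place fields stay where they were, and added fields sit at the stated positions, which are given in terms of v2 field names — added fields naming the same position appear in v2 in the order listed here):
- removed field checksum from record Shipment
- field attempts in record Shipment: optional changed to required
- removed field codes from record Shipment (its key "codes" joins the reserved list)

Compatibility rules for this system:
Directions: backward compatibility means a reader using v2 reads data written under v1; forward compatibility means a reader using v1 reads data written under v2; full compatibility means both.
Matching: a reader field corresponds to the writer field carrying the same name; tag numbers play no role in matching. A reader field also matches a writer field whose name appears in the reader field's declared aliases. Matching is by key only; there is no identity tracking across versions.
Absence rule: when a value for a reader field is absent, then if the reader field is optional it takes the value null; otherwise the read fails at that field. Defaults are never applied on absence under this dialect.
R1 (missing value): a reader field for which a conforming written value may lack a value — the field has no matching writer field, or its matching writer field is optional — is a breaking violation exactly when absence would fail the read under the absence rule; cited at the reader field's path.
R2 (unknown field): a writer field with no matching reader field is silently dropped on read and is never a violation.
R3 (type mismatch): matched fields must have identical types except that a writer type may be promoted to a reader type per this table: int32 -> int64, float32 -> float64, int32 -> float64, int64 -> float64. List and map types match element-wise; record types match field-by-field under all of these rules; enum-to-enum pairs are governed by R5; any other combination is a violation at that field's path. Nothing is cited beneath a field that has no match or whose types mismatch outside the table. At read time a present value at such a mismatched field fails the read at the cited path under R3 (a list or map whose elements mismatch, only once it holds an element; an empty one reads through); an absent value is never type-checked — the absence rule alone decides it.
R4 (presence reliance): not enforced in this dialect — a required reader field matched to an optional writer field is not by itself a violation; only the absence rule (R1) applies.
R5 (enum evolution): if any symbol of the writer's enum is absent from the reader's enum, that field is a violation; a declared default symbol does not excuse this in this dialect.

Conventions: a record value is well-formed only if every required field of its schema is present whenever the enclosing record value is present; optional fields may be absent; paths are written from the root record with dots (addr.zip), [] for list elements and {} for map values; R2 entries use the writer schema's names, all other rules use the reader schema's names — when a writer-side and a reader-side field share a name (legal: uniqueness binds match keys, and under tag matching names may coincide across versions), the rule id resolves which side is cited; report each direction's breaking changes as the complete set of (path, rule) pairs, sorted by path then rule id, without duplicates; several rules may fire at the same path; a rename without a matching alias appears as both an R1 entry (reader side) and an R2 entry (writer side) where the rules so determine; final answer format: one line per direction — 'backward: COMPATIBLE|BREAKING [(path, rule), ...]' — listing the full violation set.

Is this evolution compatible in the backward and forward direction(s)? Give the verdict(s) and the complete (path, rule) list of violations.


arrows below run writer -> reader for Shipment
checking backward for Shipment: reader v2 against writer v1:
  Role -> Role, writer required: channel aligns to channel
  int64 -> int64, writer optional: attempts aligns to attempts
  string -> string, writer required: phone aligns to phone
  int64 -> int64, writer required: quantity aligns to quantity
  writer field codes has no reader counterpart
  writer field checksum has no reader counterpart
  R1 fires at attempts
  => backward verdict for Shipment: BREAKING, 1 violation(s)
checking forward for Shipment: reader v1 against writer v2:
  Role -> Role, writer required: channel aligns to channel
  codes has no writer counterpart
  int64 -> int64, writer required: attempts aligns to attempts
  checksum has no writer counterpart
  string -> string, writer required: phone aligns to phone
  int64 -> int64, writer required: quantity aligns to quantity
  R1 fires at checksum
  R1 fires at codes
  => forward verdict for Shipment: BREAKING, 2 violation(s)

backward: BREAKING [(attempts, R1)]; forward: BREAKING [(checksum, R1), (codes, R1)]


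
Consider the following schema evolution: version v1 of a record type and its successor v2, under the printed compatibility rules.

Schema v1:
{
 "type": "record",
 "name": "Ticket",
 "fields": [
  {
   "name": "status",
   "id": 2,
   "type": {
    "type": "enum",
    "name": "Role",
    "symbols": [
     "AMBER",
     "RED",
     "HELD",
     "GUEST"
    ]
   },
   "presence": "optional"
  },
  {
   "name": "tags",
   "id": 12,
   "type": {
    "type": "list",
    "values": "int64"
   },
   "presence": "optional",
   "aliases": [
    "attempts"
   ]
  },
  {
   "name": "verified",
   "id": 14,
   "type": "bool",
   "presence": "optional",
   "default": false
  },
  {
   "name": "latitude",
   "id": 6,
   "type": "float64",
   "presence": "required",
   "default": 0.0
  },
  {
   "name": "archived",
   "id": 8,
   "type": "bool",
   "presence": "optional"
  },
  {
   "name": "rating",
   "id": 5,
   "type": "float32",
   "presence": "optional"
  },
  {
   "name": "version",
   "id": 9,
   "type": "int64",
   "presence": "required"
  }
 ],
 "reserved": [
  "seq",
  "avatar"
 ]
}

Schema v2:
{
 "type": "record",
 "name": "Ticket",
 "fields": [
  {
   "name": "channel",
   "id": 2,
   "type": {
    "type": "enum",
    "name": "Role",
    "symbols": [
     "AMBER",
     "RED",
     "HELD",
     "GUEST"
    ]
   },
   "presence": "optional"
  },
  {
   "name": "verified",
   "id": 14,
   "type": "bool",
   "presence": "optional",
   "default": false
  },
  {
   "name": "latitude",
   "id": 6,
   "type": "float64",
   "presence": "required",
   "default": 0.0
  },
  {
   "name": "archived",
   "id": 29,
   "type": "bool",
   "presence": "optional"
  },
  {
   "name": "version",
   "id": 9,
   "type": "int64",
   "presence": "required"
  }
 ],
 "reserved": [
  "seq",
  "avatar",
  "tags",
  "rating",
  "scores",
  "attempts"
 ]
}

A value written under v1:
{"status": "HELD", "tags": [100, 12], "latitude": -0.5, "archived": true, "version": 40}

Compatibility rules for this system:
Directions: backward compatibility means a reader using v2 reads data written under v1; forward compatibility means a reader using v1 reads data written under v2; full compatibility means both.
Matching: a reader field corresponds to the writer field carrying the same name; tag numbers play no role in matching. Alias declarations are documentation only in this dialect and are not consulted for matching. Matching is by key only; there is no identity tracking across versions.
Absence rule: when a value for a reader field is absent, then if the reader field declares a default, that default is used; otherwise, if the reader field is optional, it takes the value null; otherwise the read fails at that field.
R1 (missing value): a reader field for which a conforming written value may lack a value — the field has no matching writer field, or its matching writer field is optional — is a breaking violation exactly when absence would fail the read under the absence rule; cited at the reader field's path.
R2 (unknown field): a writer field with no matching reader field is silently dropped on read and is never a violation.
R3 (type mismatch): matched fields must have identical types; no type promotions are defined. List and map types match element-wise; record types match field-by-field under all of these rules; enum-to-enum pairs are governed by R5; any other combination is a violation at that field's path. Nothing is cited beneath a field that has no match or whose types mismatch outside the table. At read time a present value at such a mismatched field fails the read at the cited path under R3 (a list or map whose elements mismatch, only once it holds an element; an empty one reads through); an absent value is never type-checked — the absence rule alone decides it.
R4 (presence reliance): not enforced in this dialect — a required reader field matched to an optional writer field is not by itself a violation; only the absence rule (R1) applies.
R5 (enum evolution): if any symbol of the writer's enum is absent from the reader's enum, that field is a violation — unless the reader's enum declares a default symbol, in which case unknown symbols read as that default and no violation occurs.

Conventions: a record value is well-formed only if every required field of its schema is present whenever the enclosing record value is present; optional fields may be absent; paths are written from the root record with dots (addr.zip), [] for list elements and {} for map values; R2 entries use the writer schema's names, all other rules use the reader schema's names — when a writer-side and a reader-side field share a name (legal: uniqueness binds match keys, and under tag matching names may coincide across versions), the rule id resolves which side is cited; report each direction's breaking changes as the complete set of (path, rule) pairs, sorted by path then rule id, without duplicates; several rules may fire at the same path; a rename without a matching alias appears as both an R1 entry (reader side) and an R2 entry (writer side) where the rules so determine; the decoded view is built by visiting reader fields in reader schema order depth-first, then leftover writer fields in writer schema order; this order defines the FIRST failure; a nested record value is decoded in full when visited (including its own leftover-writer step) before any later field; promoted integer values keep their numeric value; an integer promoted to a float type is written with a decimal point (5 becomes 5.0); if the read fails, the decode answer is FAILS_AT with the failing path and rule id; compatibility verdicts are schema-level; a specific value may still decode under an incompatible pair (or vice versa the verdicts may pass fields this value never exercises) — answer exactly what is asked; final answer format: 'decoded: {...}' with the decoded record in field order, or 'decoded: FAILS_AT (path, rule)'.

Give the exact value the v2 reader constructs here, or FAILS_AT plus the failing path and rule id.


arrows below run writer -> reader for Ticket
decoding the Ticket value with the v2 reader:
  channel := null (not supplied -> null)
  verified := false (no value, default fills)
  latitude := -0.5
  archived := true
  version := 40
  writer status: unmatched, discarded
  writer tags: unmatched, discarded
  => decoded: {"channel": null, "verified": false, "latitude": -0.5, "archived": true, "version": 40}
checking off the Ticket differences that do not matter here:
  field archived in record Ticket: tag 8 changed to 29 -> inert under this dialect — no rule fires on Ticket and the result does not move

decoded: {"channel": null, "verified": false, "latitude": -0.5, "archived": true, "version": 40}


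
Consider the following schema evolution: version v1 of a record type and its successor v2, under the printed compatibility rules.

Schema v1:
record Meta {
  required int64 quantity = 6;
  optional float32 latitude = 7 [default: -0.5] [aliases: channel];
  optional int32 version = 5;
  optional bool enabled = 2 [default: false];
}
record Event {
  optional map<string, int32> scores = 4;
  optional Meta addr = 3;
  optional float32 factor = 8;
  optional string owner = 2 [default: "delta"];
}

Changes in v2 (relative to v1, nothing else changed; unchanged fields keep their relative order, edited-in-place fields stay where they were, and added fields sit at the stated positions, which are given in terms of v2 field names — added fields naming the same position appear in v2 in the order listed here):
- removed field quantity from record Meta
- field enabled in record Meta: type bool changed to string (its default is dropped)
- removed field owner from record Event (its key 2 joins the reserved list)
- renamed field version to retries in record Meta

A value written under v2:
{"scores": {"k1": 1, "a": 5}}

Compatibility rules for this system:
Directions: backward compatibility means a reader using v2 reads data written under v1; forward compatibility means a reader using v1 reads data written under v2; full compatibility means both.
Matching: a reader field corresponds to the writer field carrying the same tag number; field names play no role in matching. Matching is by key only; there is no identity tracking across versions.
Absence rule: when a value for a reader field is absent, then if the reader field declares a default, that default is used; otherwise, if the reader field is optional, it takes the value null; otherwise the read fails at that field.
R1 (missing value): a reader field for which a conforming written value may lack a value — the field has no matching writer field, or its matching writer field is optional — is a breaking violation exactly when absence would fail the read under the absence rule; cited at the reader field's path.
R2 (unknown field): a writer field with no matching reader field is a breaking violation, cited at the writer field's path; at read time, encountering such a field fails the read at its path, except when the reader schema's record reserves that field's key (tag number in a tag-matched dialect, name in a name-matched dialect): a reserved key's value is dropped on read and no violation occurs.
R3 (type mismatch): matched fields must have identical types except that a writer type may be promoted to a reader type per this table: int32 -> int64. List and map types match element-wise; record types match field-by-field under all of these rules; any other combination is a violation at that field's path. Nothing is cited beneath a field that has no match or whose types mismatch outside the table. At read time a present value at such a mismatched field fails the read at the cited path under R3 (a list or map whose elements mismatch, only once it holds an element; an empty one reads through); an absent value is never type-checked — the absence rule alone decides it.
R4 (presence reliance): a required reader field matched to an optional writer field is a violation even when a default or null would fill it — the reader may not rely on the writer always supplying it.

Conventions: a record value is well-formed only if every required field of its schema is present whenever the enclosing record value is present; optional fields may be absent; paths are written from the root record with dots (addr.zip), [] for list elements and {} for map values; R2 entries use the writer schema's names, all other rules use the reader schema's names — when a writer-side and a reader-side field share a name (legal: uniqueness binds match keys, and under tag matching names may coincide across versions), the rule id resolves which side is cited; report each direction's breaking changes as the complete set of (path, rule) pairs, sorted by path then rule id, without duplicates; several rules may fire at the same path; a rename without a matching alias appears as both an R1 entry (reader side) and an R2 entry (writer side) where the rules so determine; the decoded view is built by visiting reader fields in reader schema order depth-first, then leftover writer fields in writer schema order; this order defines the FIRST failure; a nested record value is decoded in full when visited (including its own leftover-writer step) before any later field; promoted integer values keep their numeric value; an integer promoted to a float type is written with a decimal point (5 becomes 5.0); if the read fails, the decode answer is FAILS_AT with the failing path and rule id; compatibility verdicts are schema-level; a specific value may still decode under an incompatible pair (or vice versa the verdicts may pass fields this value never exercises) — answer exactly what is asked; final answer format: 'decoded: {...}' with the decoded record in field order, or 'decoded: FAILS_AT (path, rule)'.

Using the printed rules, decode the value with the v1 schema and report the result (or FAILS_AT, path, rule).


arrows below run writer -> reader for Event
decoding the Event value with the v1 reader:
  scores := {"k1": 1, "a": 5}
  addr := null (absent, optional -> null)
  factor := null (absent, optional -> null)
  owner := "delta" (absent -> default)
  => decoded: {"scores": {"k1": 1, "a": 5}, "addr": null, "factor": null, "owner": "delta"}
the rest of the Event diff is inert for this question:
  removed field quantity from record Meta -> matters for Event compatibility verdicts, not for this value's decode
  field enabled in record Meta: type bool changed to string (its default is dropped) -> matters for Event compatibility verdicts, not for this value's decode
  removed field owner from record Event (its key 2 joins the reserved list) -> fires no rule on Event under this dialect and leaves the result unchanged
  renamed field version to retries in record Meta -> fires no rule on Event under this dialect and leaves the result unchanged

decoded: {"scores": {"k1": 1, "a": 5}, "addr": null, "factor": null, "owner": "delta"}


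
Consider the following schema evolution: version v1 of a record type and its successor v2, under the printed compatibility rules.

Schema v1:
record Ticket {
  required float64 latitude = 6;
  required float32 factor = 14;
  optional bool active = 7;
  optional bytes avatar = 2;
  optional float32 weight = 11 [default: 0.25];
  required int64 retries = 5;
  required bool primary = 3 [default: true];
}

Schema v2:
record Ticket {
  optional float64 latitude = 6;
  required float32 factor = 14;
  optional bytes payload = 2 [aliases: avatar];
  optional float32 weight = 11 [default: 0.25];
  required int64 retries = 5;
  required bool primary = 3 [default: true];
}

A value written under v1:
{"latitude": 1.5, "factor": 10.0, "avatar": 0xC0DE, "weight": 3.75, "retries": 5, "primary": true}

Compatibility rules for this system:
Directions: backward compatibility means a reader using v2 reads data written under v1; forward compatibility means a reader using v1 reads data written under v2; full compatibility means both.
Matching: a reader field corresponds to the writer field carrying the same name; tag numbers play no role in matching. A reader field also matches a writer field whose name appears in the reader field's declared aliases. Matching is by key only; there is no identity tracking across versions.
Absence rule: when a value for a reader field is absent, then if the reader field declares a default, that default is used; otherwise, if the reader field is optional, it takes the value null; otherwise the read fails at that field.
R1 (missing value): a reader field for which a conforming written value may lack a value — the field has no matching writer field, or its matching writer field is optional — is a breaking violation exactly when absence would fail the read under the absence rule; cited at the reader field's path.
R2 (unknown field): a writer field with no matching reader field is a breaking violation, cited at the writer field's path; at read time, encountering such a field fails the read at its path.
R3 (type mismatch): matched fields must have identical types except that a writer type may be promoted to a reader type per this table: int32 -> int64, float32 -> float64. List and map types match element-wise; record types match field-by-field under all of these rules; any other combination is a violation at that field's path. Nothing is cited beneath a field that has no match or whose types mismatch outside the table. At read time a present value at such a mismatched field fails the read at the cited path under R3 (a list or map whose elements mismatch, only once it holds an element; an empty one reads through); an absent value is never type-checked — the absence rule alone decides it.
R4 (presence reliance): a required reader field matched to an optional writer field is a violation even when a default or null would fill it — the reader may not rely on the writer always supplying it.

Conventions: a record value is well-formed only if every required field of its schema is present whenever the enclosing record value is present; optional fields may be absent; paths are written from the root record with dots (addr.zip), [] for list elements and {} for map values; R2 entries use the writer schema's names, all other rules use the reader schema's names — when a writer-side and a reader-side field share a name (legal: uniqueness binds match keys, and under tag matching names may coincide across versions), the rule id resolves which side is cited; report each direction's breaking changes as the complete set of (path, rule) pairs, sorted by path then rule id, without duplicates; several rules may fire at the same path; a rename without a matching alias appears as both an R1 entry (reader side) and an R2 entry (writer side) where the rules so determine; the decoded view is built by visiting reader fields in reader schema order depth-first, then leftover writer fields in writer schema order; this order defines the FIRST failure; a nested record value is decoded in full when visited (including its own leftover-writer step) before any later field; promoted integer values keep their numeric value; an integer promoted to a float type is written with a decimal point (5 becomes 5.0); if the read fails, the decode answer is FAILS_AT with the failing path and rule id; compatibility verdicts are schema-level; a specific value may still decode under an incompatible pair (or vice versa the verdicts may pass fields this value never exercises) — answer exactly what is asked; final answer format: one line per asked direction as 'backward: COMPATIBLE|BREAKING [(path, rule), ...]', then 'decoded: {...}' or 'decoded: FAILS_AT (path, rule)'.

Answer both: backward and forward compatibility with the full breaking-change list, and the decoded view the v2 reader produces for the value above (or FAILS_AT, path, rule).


arrows below run writer -> reader for Ticket
backward on Ticket — v2 reading data written by v1:
  float64 -> float64, writer required: latitude aligns to latitude
  float32 -> float32, writer required: factor aligns to factor
  bytes -> bytes, writer optional: payload aligns to avatar
  float32 -> float32, writer optional: weight aligns to weight
  int64 -> int64, writer required: retries aligns to retries
  bool -> bool, writer required: primary aligns to primary
  writer field active has no reader counterpart
  rule R2 violated at active
  => 1 violation(s): backward is BREAKING for Ticket
forward on Ticket — v1 reading data written by v2:
  float64 -> float64, writer optional: latitude aligns to latitude
  float32 -> float32, writer required: factor aligns to factor
  active: no writer match
  avatar: no writer match
  float32 -> float32, writer optional: weight aligns to weight
  int64 -> int64, writer required: retries aligns to retries
  bool -> bool, writer required: primary aligns to primary
  writer field payload has no reader counterpart
  rule R1 violated at latitude
  rule R4 violated at latitude
  rule R2 violated at payload
  => 3 violation(s): forward is BREAKING for Ticket
decode walk for Ticket under reader schema v2:
  latitude := 1.5
  factor := 10.0
  payload := 0xC0DE (from writer avatar)
  weight := 3.75
  retries := 5
  primary := true
  => decoded: {"latitude": 1.5, "factor": 10.0, "payload": 0xC0DE, "weight": 3.75, "retries": 5, "primary": true}

backward: BREAKING [(active, R2)]; forward: BREAKING [(latitude, R1), (latitude, R4), (payload, R2)]; decoded: {"latitude": 1.5, "factor": 10.0, "payload": 0xC0DE, "weight": 3.75, "retries": 5, "primary": true}


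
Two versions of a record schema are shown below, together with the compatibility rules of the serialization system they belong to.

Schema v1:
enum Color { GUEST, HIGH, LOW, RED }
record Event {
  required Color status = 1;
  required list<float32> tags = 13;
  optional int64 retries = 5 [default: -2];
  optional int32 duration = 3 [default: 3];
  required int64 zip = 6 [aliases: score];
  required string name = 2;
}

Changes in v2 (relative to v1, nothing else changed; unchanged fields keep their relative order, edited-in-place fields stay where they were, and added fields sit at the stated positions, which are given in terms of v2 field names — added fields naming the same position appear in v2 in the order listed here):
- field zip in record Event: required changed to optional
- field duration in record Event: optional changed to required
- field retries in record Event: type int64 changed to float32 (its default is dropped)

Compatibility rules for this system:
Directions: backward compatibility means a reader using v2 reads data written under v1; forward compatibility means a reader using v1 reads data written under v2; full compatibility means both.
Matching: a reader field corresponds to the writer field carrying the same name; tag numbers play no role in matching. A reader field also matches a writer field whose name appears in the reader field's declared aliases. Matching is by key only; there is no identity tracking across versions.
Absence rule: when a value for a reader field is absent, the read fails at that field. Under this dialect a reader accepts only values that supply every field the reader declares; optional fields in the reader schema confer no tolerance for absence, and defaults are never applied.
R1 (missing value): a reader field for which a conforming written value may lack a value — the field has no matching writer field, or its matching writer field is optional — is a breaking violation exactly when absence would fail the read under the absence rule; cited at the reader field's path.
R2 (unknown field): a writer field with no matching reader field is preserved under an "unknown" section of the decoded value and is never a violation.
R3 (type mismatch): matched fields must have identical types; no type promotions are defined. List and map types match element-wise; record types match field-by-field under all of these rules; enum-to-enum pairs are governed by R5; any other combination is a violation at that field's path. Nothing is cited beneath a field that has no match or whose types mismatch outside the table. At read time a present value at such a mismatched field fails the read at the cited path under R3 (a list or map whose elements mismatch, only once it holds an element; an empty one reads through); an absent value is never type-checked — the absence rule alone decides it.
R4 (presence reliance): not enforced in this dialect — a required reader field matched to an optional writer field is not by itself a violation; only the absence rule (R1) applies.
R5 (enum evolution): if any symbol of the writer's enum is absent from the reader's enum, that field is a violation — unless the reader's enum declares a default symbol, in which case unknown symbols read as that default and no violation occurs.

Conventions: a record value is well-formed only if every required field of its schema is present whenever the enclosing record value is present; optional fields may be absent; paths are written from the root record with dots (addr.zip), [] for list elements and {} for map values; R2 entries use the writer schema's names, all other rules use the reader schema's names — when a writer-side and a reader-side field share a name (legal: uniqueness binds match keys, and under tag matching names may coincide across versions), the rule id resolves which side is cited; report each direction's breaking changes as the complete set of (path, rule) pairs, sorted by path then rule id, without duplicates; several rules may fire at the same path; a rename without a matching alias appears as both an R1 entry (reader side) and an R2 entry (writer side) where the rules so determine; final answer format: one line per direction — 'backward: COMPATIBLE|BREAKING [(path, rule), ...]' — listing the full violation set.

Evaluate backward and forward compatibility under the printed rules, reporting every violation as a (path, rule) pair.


backward: BREAKING [(duration, R1), (retries, R1), (retries, R3)]; forward: BREAKING [(retries, R1), (retries, R3), (zip, R1)]

each type pair in Event: writer, then reader
backward analysis of Event with v2 as reader and v1 as writer:
  status: paired with writer status (Color -> Color; writer required)
  tags: paired with writer tags (list<float32> -> list<float32>; writer required)
  retries: paired with writer retries (int64 -> float32; writer optional)
  duration: paired with writer duration (int32 -> int32; writer optional)
  zip: paired with writer zip (int64 -> int64; writer required)
  name: paired with writer name (string -> string; writer required)
  R1 fires at duration
  R1 fires at retries
  R3 fires at retries
  => backward verdict for Event: BREAKING, 3 violation(s)
forward analysis of Event with v1 as reader and v2 as writer:
  status: paired with writer status (Color -> Color; writer required)
  tags: paired with writer tags (list<float32> -> list<float32>; writer required)
  retries: paired with writer retries (float32 -> int64; writer optional)
  duration: paired with writer duration (int32 -> int32; writer required)
  zip: paired with writer zip (int64 -> int64; writer optional)
  name: paired with writer name (string -> string; writer required)
  R1 fires at retries
  R3 fires at retries
  R1 fires at zip
  => forward verdict for Event: BREAKING, 3 violation(s)


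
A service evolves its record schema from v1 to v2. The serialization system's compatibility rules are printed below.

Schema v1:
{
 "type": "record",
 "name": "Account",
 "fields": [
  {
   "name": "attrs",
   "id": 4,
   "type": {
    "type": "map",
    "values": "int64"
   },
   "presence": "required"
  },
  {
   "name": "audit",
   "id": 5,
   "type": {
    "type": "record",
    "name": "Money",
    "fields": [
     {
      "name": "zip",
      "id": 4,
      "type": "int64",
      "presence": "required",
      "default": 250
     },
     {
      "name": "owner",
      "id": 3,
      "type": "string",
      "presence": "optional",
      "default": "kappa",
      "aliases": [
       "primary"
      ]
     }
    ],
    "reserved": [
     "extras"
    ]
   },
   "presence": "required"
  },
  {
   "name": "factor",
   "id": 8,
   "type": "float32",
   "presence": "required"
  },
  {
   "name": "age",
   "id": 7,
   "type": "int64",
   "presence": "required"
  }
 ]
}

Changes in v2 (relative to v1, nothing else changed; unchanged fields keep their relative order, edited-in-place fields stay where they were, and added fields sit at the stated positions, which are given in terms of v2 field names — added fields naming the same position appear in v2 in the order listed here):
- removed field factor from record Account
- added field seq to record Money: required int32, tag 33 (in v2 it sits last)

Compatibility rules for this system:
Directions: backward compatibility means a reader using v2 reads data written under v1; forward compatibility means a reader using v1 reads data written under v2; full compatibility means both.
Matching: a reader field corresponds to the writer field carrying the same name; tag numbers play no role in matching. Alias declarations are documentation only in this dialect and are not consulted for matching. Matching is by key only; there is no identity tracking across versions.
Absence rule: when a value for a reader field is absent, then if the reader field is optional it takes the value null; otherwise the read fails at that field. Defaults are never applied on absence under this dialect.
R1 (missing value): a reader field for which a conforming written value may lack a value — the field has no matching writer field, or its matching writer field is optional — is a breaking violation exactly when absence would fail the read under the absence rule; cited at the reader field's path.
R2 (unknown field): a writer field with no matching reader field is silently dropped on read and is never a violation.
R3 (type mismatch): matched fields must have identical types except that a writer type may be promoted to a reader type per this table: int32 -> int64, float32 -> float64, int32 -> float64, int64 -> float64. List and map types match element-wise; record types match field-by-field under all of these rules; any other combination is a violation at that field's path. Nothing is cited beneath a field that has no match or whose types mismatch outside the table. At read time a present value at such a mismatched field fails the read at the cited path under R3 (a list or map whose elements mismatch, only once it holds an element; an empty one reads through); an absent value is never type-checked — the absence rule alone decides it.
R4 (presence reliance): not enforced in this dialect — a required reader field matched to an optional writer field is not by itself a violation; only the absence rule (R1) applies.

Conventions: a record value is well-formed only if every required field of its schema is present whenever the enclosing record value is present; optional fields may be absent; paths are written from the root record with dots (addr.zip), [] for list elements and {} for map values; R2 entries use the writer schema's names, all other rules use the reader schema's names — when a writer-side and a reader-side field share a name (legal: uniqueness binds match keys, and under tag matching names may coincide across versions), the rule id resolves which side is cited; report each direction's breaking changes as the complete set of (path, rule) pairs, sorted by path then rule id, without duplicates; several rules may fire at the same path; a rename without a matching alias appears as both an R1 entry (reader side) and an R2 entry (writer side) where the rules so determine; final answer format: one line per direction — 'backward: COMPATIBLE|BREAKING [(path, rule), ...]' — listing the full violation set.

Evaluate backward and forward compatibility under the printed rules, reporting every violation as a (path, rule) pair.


each type pair in Account: writer, then reader
backward for Account (reader v2, writer v1):
  attrs <- attrs (map<string, int64> -> map<string, int64>, writer required)
  audit <- audit (Money -> Money, writer required)
  age <- age (int64 -> int64, writer required)
  factor (writer side), unknown to reader
  audit.zip <- audit.zip (int64 -> int64, writer required)
  audit.owner <- audit.owner (string -> string, writer optional)
  audit.seq: no writer match
  rule R1 violated at audit.seq
  => backward verdict for Account: BREAKING, 1 violation(s)
forward for Account (reader v1, writer v2):
  attrs <- attrs (map<string, int64> -> map<string, int64>, writer required)
  audit <- audit (Money -> Money, writer required)
  factor: no writer match
  age <- age (int64 -> int64, writer required)
  audit.zip <- audit.zip (int64 -> int64, writer required)
  audit.owner <- audit.owner (string -> string, writer optional)
  audit.seq (writer side), unknown to reader
  rule R1 violated at factor
  => forward verdict for Account: BREAKING, 1 violation(s)

backward: BREAKING [(audit.seq, R1)]; forward: BREAKING [(factor, R1)]


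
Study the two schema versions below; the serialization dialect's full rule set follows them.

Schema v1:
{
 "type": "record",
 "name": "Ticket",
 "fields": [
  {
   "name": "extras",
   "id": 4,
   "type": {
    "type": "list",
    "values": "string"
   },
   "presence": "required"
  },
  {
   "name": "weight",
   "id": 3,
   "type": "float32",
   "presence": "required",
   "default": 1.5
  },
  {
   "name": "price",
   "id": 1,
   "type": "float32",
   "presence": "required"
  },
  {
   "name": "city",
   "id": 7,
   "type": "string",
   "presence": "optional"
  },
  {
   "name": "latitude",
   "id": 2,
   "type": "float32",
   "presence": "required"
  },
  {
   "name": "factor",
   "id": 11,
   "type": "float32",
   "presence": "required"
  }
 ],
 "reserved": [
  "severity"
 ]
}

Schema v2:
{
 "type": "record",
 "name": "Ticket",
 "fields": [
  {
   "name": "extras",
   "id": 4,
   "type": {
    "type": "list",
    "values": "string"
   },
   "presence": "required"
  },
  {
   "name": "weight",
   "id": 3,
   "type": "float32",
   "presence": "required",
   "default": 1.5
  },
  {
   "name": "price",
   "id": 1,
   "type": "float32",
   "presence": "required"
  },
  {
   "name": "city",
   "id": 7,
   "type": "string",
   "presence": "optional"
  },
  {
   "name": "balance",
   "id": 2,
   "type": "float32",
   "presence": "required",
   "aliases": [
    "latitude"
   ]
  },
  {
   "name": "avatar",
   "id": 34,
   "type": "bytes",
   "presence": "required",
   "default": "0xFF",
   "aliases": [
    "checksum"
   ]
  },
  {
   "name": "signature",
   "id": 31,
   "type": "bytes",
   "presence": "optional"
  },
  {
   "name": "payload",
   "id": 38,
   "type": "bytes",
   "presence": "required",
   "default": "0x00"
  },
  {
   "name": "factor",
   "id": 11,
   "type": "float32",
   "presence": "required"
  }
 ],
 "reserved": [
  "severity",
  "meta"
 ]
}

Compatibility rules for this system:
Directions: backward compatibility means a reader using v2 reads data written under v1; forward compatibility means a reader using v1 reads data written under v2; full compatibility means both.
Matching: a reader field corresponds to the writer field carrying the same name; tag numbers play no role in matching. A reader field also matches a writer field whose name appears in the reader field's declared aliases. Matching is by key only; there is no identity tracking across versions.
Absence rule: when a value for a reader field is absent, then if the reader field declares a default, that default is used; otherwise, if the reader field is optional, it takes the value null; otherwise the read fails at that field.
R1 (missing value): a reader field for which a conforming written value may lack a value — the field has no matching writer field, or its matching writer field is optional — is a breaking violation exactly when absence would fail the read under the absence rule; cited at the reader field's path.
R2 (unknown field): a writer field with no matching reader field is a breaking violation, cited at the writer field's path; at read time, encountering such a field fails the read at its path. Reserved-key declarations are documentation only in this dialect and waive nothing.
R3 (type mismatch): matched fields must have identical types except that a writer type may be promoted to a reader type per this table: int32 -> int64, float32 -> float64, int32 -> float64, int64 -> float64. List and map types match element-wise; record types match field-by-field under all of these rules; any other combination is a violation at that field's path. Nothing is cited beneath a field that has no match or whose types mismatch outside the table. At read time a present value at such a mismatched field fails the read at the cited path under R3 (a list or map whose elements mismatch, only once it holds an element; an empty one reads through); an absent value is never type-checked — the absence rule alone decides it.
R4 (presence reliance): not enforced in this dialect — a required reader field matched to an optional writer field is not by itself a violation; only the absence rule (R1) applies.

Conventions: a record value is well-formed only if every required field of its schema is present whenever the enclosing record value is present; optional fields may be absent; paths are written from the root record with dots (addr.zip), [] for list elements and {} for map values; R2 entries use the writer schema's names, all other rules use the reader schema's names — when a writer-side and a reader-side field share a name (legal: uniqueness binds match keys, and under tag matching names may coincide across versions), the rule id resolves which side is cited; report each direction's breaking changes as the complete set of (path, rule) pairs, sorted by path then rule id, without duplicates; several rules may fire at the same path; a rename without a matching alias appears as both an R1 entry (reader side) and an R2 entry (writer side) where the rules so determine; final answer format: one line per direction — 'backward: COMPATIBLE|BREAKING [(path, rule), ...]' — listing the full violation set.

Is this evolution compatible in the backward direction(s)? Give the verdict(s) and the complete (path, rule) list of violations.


the writer's type comes first in each Ticket pair
backward for Ticket (reader v2, writer v1):
  list<string> -> list<string>, writer required: extras aligns to extras
  float32 -> float32, writer required: weight aligns to weight
  float32 -> float32, writer required: price aligns to price
  string -> string, writer optional: city aligns to city
  float32 -> float32, writer required: balance aligns to latitude
  avatar has no writer counterpart
  signature has no writer counterpart
  payload has no writer counterpart
  float32 -> float32, writer required: factor aligns to factor
  => backward: COMPATIBLE
diffs on Ticket not affecting the asked answer:
  added field payload to record Ticket: required bytes, tag 38, default 0x00 (in v2 it sits immediately before factor) -> fires only in the forward direction of Ticket, which is not asked here
  added field avatar to record Ticket: required bytes, tag 34, default 0xFF (in v2 it sits immediately before factor) -> fires only in the forward direction of Ticket, which is not asked here
  added field signature to record Ticket: optional bytes, tag 31 (in v2 it sits immediately before factor) -> fires only in the forward direction of Ticket, which is not asked here
  renamed field latitude to balance in record Ticket (alias latitude declared on the renamed field) -> fires only in the forward direction of Ticket, which is not asked here

backward: COMPATIBLE []
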